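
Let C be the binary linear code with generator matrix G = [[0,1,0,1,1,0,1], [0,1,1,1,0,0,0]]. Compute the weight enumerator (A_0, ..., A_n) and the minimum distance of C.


Weight distribution: A_0 = 1, A_3 = 2, A_4 = 1. Minimum distance d = 3.

Enumerate all 2^2 = 4 messages m ∈ F_2^2.
For each, compute codeword c = mG in F_2^7, then tally its weight.
  m = 00 → c = 0000000, weight = 0.
  m = 10 → c = 0101101, weight = 4.
  m = 01 → c = 0111000, weight = 3.
  m = 11 → c = 0010101, weight = 3.
Tally weights:
  weight 0: 1 codewords.
  weight 3: 2 codewords.
  weight 4: 1 codewords.
Minimum distance d = smallest w > 0 with A_w > 0 = 3.
Sanity: Σ A_w = 4 = 2^2 = 4 ✓.


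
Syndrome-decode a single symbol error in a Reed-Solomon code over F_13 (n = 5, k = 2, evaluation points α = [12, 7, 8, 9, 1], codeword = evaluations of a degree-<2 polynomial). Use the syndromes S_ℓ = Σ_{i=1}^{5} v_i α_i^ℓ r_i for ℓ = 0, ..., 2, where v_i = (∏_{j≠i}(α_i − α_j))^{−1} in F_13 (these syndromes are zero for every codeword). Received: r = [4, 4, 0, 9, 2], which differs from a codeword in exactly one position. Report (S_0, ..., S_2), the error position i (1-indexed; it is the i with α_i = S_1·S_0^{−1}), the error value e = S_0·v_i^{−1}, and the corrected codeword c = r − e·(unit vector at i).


S = (2, 11, 2), error at position 1, error magnitude e = 7, c = [10, 4, 0, 9, 2].

Step 1: column multipliers v_i = (∏_{j≠i}(α_i − α_j))^{−1} mod 13.
  i = 1 (α = 12): (12−7)(12−8)(12−9)(12−1) = 5·4·3·11 = 660 ≡ 10, so v_1 = 10^{−1} = 4 (mod 13).
  i = 2 (α = 7): (7−12)(7−8)(7−9)(7−1) = (−5)·(−1)·(−2)·6 = −60 ≡ 5, so v_2 = 5^{−1} = 8 (mod 13).
  i = 3 (α = 8): (8−12)(8−7)(8−9)(8−1) = (−4)·1·(−1)·7 = 28 ≡ 2, so v_3 = 2^{−1} = 7 (mod 13).
  i = 4 (α = 9): (9−12)(9−7)(9−8)(9−1) = (−3)·2·1·8 = −48 ≡ 4, so v_4 = 4^{−1} = 10 (mod 13).
  i = 5 (α = 1): (1−12)(1−7)(1−8)(1−9) = (−11)·(−6)·(−7)·(−8) = 3696 ≡ 4, so v_5 = 4^{−1} = 10 (mod 13).
  v = [4, 8, 7, 10, 10].
Step 2: syndromes of r = [4, 4, 0, 9, 2] (all sums mod 13).
  S_0 = Σ v_i r_i = 4·4 + 8·4 + 7·0 + 10·9 + 10·2 = 158 ≡ 2.
  S_1 = Σ v_i α_i r_i = 4·12·4 + 8·7·4 + 7·8·0 + 10·9·9 + 10·1·2 = 1246 ≡ 11.
  α_i^2 mod 13 = [1, 10, 12, 3, 1].
  S_2 = Σ v_i α_i^2 r_i = 4·1·4 + 8·10·4 + 7·12·0 + 10·3·9 + 10·1·2 = 626 ≡ 2.
  S = (2, 11, 2) ≠ 0, so r is not a codeword (an error is present).
Step 3: locate the error. For a single error e at position i, S_ℓ = v_i·e·α_i^ℓ, so α_err = S_1/S_0.
  S_0^{−1} = 2^{−1} = 7 (mod 13), so α_err = 11·7 = 77 ≡ 12 = α_1. Error position i = 1.
  Consistency check: S_2/S_1 = 2·6 = 12 ≡ 12 = α_err ✓ (single-error assumption holds).
Step 4: error magnitude e = S_0/v_1 = S_0·∏_{j≠1}(α_1 − α_j) = 2·10 = 20 ≡ 7 (mod 13).
Step 5: correct position 1: c_1 = r_1 − e = 4 − 7 ≡ 10 (mod 13). Hence c = [10, 4, 0, 9, 2].
  Check: interpolating c through the α_i gives m(x) = 6 + 9·x (degree < 2) with m(α_i) = c_i for every i, so c is indeed a codeword.


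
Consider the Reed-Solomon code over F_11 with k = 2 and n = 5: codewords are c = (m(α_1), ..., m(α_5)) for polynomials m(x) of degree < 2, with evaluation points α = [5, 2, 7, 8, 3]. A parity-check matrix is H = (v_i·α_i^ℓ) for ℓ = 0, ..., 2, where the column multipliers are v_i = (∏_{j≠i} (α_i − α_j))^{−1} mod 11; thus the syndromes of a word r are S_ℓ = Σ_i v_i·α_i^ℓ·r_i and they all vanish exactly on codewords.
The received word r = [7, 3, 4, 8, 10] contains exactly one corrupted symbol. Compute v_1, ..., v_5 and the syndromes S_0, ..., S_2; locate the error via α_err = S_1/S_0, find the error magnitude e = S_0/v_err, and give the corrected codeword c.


S = (4, 8, 5), error at position 2, error magnitude e = 8, c = [7, 6, 4, 8, 10].

Step 1: column multipliers v_i = (∏_{j≠i}(α_i − α_j))^{−1} mod 11.
  i = 1 (α = 5): (5−2)(5−7)(5−8)(5−3) = 3·(−2)·(−3)·2 = 36 ≡ 3, so v_1 = 3^{−1} = 4 (mod 11).
  i = 2 (α = 2): (2−5)(2−7)(2−8)(2−3) = (−3)·(−5)·(−6)·(−1) = 90 ≡ 2, so v_2 = 2^{−1} = 6 (mod 11).
  i = 3 (α = 7): (7−5)(7−2)(7−8)(7−3) = 2·5·(−1)·4 = −40 ≡ 4, so v_3 = 4^{−1} = 3 (mod 11).
  i = 4 (α = 8): (8−5)(8−2)(8−7)(8−3) = 3·6·1·5 = 90 ≡ 2, so v_4 = 2^{−1} = 6 (mod 11).
  i = 5 (α = 3): (3−5)(3−2)(3−7)(3−8) = (−2)·1·(−4)·(−5) = −40 ≡ 4, so v_5 = 4^{−1} = 3 (mod 11).
  v = [4, 6, 3, 6, 3].
Step 2: syndromes of r = [7, 3, 4, 8, 10] (all sums mod 11).
  S_0 = Σ v_i r_i = 4·7 + 6·3 + 3·4 + 6·8 + 3·10 = 136 ≡ 4.
  S_1 = Σ v_i α_i r_i = 4·5·7 + 6·2·3 + 3·7·4 + 6·8·8 + 3·3·10 = 734 ≡ 8.
  α_i^2 mod 11 = [3, 4, 5, 9, 9].
  S_2 = Σ v_i α_i^2 r_i = 4·3·7 + 6·4·3 + 3·5·4 + 6·9·8 + 3·9·10 = 918 ≡ 5.
  S = (4, 8, 5) ≠ 0, so r is not a codeword (an error is present).
Step 3: locate the error. For a single error e at position i, S_ℓ = v_i·e·α_i^ℓ, so α_err = S_1/S_0.
  S_0^{−1} = 4^{−1} = 3 (mod 11), so α_err = 8·3 = 24 ≡ 2 = α_2. Error position i = 2.
  Consistency check: S_2/S_1 = 5·7 = 35 ≡ 2 = α_err ✓ (single-error assumption holds).
Step 4: error magnitude e = S_0/v_2 = S_0·∏_{j≠2}(α_2 − α_j) = 4·2 = 8 ≡ 8 (mod 11).
Step 5: correct position 2: c_2 = r_2 − e = 3 − 8 ≡ 6 (mod 11). Hence c = [7, 6, 4, 8, 10].
  Check: interpolating c through the α_i gives m(x) = 9 + 4·x (degree < 2) with m(α_i) = c_i for every i, so c is indeed a codeword.


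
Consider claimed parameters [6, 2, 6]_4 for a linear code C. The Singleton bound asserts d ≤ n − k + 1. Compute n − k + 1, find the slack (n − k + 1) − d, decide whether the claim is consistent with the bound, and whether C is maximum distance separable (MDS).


Singleton RHS = n − k + 1 = 5, slack = -1, bound violated (no such code; not MDS).

Singleton bound: d ≤ n − k + 1.
Here n = 6, k = 2, so n − k + 1 = 5.
Given d = 6, check d ≤ 5: NO.
Slack = (n − k + 1) − d = -1.
The slack is negative: d = 6 exceeds n − k + 1 = 5 by 1, so the Singleton bound is violated and no linear [6, 2, 6]_4 code can exist. In particular it is not MDS (MDS requires d = n − k + 1 exactly).
Description: the claimed parameters are [6, 2, 6]_4; such a code would be impossible (violates the Singleton bound).


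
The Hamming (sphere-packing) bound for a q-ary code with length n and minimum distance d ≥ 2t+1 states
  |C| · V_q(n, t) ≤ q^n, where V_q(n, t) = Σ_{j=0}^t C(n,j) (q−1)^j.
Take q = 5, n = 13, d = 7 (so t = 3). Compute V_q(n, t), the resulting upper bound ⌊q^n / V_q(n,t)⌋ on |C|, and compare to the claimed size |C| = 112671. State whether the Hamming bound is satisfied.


V_q(n, t) = 19605, q^n = 1220703125, Hamming bound = 62264, |C| = 112671 > bound (violated).

Step 1: Compute V_q(n, t) = Σ_{j=0}^3 C(n, j) (q−1)^j.
  j = 0: C(13,0)·(4)^0 = 1·1 = 1.
  j = 1: C(13,1)·(4)^1 = 13·4 = 52.
  j = 2: C(13,2)·(4)^2 = 78·16 = 1248.
  j = 3: C(13,3)·(4)^3 = 286·64 = 18304.
  V_q(n, t) = 1 + 52 + 1248 + 18304 = 19605.
Step 2: q^n = 5^13 = 1220703125.
Step 3: Hamming bound ⌊q^n / V_q(n,t)⌋ = ⌊1220703125/19605⌋ = 62264.
Step 4: Compare |C| = 112671 to 62264: violated.
The claimed |C| lies above the Hamming bound, so no 5-ary code of length 13 with d ≥ 7 can have 112671 codewords.


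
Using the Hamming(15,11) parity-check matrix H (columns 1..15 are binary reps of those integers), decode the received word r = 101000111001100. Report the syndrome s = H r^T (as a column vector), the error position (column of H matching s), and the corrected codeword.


s = (0, 1, 0, 1)^T, error position = 5, corrected codeword c = 101010111001100

Compute s = H r^T mod 2 one row at a time:
  s_1 = 1 + 1 + 0 + 0 + 1 + 1 + 0 + 0 = 4 ≡ 0 (mod 2).
  s_2 = 0 + 0 + 0 + 1 + 1 + 1 + 0 + 0 = 3 ≡ 1 (mod 2).
  s_3 = 0 + 1 + 0 + 1 + 0 + 0 + 0 + 0 = 2 ≡ 0 (mod 2).
  s_4 = 1 + 1 + 0 + 1 + 1 + 0 + 1 + 0 = 5 ≡ 1 (mod 2).
s = (0, 1, 0, 1)^T — this equals column 5 of H (binary 0101), so error is at position 5.
Correct: flip bit 5 of r = 101000111001100 to get c = 101010111001100.


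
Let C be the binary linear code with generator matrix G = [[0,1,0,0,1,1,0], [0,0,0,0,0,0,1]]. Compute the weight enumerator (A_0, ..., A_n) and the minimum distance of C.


Weight distribution: A_0 = 1, A_1 = 1, A_3 = 1, A_4 = 1. Minimum distance d = 1.

Enumerate all 2^2 = 4 messages m ∈ F_2^2.
For each, compute codeword c = mG in F_2^7, then tally its weight.
  m = 00 → c = 0000000, weight = 0.
  m = 10 → c = 0100110, weight = 3.
  m = 01 → c = 0000001, weight = 1.
  m = 11 → c = 0100111, weight = 4.
Tally weights:
  weight 0: 1 codewords.
  weight 1: 1 codewords.
  weight 3: 1 codewords.
  weight 4: 1 codewords.
Minimum distance d = smallest w > 0 with A_w > 0 = 1.
Sanity: Σ A_w = 4 = 2^2 = 4 ✓.


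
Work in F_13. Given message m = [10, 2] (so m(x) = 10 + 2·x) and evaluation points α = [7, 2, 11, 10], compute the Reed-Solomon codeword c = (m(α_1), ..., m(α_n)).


c = [11, 1, 6, 4]

Message polynomial: m(x) = 10 + 2·x (mod 13).
For each evaluation point α_i, compute m(α_i) mod 13:
  α_1 = 7: Horner steps 2 → 11, so m(7) = 11.
  α_2 = 2: Horner steps 2 → 1, so m(2) = 1.
  α_3 = 11: Horner steps 2 → 6, so m(11) = 6.
  α_4 = 10: Horner steps 2 → 4, so m(10) = 4.
Codeword c = [11, 1, 6, 4] ∈ F_13^4.


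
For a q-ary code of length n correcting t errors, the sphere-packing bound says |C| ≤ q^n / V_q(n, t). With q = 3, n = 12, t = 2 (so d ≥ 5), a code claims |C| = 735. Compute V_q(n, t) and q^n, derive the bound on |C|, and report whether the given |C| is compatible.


V_q(n, t) = 289, q^n = 531441, Hamming bound = 1838, |C| = 735 ≤ bound (satisfied).

Step 1: Compute V_q(n, t) = Σ_{j=0}^2 C(n, j) (q−1)^j.
  j = 0: C(12,0)·(2)^0 = 1·1 = 1.
  j = 1: C(12,1)·(2)^1 = 12·2 = 24.
  j = 2: C(12,2)·(2)^2 = 66·4 = 264.
  V_q(n, t) = 1 + 24 + 264 = 289.
Step 2: q^n = 3^12 = 531441.
Step 3: Hamming bound ⌊q^n / V_q(n,t)⌋ = ⌊531441/289⌋ = 1838.
Step 4: Compare |C| = 735 to 1838: satisfied.
The claimed |C| lies below the Hamming bound.


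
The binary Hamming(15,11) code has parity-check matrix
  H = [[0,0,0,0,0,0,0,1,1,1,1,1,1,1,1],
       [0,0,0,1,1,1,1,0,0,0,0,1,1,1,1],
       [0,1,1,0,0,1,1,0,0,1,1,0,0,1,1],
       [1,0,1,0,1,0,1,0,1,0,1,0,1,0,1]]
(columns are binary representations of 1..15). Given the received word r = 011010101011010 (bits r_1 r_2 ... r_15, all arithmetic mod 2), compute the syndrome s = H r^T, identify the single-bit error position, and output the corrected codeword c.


s = (0, 0, 1, 1)^T, error position = 3, corrected codeword c = 010010101011010

Compute s = H r^T mod 2 one row at a time:
  s_1 = 0 + 1 + 0 + 1 + 1 + 0 + 1 + 0 = 4 ≡ 0 (mod 2).
  s_2 = 0 + 1 + 0 + 1 + 1 + 0 + 1 + 0 = 4 ≡ 0 (mod 2).
  s_3 = 1 + 1 + 0 + 1 + 0 + 1 + 1 + 0 = 5 ≡ 1 (mod 2).
  s_4 = 0 + 1 + 1 + 1 + 1 + 1 + 0 + 0 = 5 ≡ 1 (mod 2).
s = (0, 0, 1, 1)^T — this equals column 3 of H (binary 0011), so error is at position 3.
Correct: flip bit 3 of r = 011010101011010 to get c = 010010101011010.


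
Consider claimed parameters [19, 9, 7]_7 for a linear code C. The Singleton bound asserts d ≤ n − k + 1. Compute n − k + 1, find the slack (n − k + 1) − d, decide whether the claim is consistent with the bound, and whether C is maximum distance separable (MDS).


Singleton RHS = n − k + 1 = 11, slack = 4, bound satisfied, not MDS.

Singleton bound: d ≤ n − k + 1.
Here n = 19, k = 9, so n − k + 1 = 11.
Given d = 7, check d ≤ 11: YES.
Slack = (n − k + 1) − d = 4.
The code is NOT MDS (slack = 4 > 0).
Description: the claimed parameters are [19, 9, 7]_7; such a code would be non-MDS.


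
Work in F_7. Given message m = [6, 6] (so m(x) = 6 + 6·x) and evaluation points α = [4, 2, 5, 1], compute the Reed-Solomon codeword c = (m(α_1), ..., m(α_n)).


c = [2, 4, 1, 5]

Message polynomial: m(x) = 6 + 6·x (mod 7).
For each evaluation point α_i, compute m(α_i) mod 7:
  α_1 = 4: Horner steps 6 → 2, so m(4) = 2.
  α_2 = 2: Horner steps 6 → 4, so m(2) = 4.
  α_3 = 5: Horner steps 6 → 1, so m(5) = 1.
  α_4 = 1: Horner steps 6 → 5, so m(1) = 5.
Codeword c = [2, 4, 1, 5] ∈ F_7^4.


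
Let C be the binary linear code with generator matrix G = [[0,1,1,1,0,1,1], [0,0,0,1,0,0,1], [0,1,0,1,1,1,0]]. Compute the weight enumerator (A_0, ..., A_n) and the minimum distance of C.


Weight distribution: A_0 = 1, A_2 = 1, A_3 = 3, A_4 = 2, A_5 = 1. Minimum distance d = 2.

Enumerate all 2^3 = 8 messages m ∈ F_2^3.
For each, compute codeword c = mG in F_2^7, then tally its weight.
  m = 000 → c = 0000000, weight = 0.
  m = 100 → c = 0111011, weight = 5.
  m = 010 → c = 0001001, weight = 2.
  m = 110 → c = 0110010, weight = 3.
  m = 001 → c = 0101110, weight = 4.
  m = 101 → c = 0010101, weight = 3.
  m = 011 → c = 0100111, weight = 4.
  m = 111 → c = 0011100, weight = 3.
Tally weights:
  weight 0: 1 codewords.
  weight 2: 1 codewords.
  weight 3: 3 codewords.
  weight 4: 2 codewords.
  weight 5: 1 codewords.
Minimum distance d = smallest w > 0 with A_w > 0 = 2.
Sanity: Σ A_w = 8 = 2^3 = 8 ✓.


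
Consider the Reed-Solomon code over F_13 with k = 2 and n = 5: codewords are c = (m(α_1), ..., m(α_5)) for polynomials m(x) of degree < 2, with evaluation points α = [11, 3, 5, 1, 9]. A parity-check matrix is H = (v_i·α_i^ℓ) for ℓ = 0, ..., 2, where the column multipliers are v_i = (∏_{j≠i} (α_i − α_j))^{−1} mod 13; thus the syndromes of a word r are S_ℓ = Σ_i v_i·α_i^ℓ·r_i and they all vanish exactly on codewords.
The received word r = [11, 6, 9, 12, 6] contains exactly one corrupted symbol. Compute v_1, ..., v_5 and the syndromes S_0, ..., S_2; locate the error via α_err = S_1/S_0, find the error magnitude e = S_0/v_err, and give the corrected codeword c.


S = (5, 2, 6), error at position 2, error magnitude e = 2, c = [11, 4, 9, 12, 6].

Step 1: column multipliers v_i = (∏_{j≠i}(α_i − α_j))^{−1} mod 13.
  i = 1 (α = 11): (11−3)(11−5)(11−1)(11−9) = 8·6·10·2 = 960 ≡ 11, so v_1 = 11^{−1} = 6 (mod 13).
  i = 2 (α = 3): (3−11)(3−5)(3−1)(3−9) = (−8)·(−2)·2·(−6) = −192 ≡ 3, so v_2 = 3^{−1} = 9 (mod 13).
  i = 3 (α = 5): (5−11)(5−3)(5−1)(5−9) = (−6)·2·4·(−4) = 192 ≡ 10, so v_3 = 10^{−1} = 4 (mod 13).
  i = 4 (α = 1): (1−11)(1−3)(1−5)(1−9) = (−10)·(−2)·(−4)·(−8) = 640 ≡ 3, so v_4 = 3^{−1} = 9 (mod 13).
  i = 5 (α = 9): (9−11)(9−3)(9−5)(9−1) = (−2)·6·4·8 = −384 ≡ 6, so v_5 = 6^{−1} = 11 (mod 13).
  v = [6, 9, 4, 9, 11].
Step 2: syndromes of r = [11, 6, 9, 12, 6] (all sums mod 13).
  S_0 = Σ v_i r_i = 6·11 + 9·6 + 4·9 + 9·12 + 11·6 = 330 ≡ 5.
  S_1 = Σ v_i α_i r_i = 6·11·11 + 9·3·6 + 4·5·9 + 9·1·12 + 11·9·6 = 1770 ≡ 2.
  α_i^2 mod 13 = [4, 9, 12, 1, 3].
  S_2 = Σ v_i α_i^2 r_i = 6·4·11 + 9·9·6 + 4·12·9 + 9·1·12 + 11·3·6 = 1488 ≡ 6.
  S = (5, 2, 6) ≠ 0, so r is not a codeword (an error is present).
Step 3: locate the error. For a single error e at position i, S_ℓ = v_i·e·α_i^ℓ, so α_err = S_1/S_0.
  S_0^{−1} = 5^{−1} = 8 (mod 13), so α_err = 2·8 = 16 ≡ 3 = α_2. Error position i = 2.
  Consistency check: S_2/S_1 = 6·7 = 42 ≡ 3 = α_err ✓ (single-error assumption holds).
Step 4: error magnitude e = S_0/v_2 = S_0·∏_{j≠2}(α_2 − α_j) = 5·3 = 15 ≡ 2 (mod 13).
Step 5: correct position 2: c_2 = r_2 − e = 6 − 2 ≡ 4 (mod 13). Hence c = [11, 4, 9, 12, 6].
  Check: interpolating c through the α_i gives m(x) = 3 + 9·x (degree < 2) with m(α_i) = c_i for every i, so c is indeed a codeword.


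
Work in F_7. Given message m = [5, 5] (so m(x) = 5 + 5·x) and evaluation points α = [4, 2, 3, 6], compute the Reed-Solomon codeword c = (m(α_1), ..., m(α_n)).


c = [4, 1, 6, 0]

Message polynomial: m(x) = 5 + 5·x (mod 7).
For each evaluation point α_i, compute m(α_i) mod 7:
  α_1 = 4: Horner steps 5 → 4, so m(4) = 4.
  α_2 = 2: Horner steps 5 → 1, so m(2) = 1.
  α_3 = 3: Horner steps 5 → 6, so m(3) = 6.
  α_4 = 6: Horner steps 5 → 0, so m(6) = 0.
Codeword c = [4, 1, 6, 0] ∈ F_7^4.


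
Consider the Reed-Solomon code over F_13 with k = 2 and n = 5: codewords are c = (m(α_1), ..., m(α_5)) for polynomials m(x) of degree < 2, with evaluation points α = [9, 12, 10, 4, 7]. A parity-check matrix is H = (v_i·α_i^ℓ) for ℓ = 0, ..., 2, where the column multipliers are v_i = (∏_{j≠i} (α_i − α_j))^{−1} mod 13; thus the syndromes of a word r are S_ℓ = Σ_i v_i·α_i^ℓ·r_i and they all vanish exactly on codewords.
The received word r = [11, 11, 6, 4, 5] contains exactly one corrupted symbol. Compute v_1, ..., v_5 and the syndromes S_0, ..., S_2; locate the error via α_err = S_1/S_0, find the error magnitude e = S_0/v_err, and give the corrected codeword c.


S = (10, 12, 4), error at position 1, error magnitude e = 1, c = [10, 11, 6, 4, 5].

Step 1: column multipliers v_i = (∏_{j≠i}(α_i − α_j))^{−1} mod 13.
  i = 1 (α = 9): (9−12)(9−10)(9−4)(9−7) = (−3)·(−1)·5·2 = 30 ≡ 4, so v_1 = 4^{−1} = 10 (mod 13).
  i = 2 (α = 12): (12−9)(12−10)(12−4)(12−7) = 3·2·8·5 = 240 ≡ 6, so v_2 = 6^{−1} = 11 (mod 13).
  i = 3 (α = 10): (10−9)(10−12)(10−4)(10−7) = 1·(−2)·6·3 = −36 ≡ 3, so v_3 = 3^{−1} = 9 (mod 13).
  i = 4 (α = 4): (4−9)(4−12)(4−10)(4−7) = (−5)·(−8)·(−6)·(−3) = 720 ≡ 5, so v_4 = 5^{−1} = 8 (mod 13).
  i = 5 (α = 7): (7−9)(7−12)(7−10)(7−4) = (−2)·(−5)·(−3)·3 = −90 ≡ 1, so v_5 = 1^{−1} = 1 (mod 13).
  v = [10, 11, 9, 8, 1].
Step 2: syndromes of r = [11, 11, 6, 4, 5] (all sums mod 13).
  S_0 = Σ v_i r_i = 10·11 + 11·11 + 9·6 + 8·4 + 1·5 = 322 ≡ 10.
  S_1 = Σ v_i α_i r_i = 10·9·11 + 11·12·11 + 9·10·6 + 8·4·4 + 1·7·5 = 3145 ≡ 12.
  α_i^2 mod 13 = [3, 1, 9, 3, 10].
  S_2 = Σ v_i α_i^2 r_i = 10·3·11 + 11·1·11 + 9·9·6 + 8·3·4 + 1·10·5 = 1083 ≡ 4.
  S = (10, 12, 4) ≠ 0, so r is not a codeword (an error is present).
Step 3: locate the error. For a single error e at position i, S_ℓ = v_i·e·α_i^ℓ, so α_err = S_1/S_0.
  S_0^{−1} = 10^{−1} = 4 (mod 13), so α_err = 12·4 = 48 ≡ 9 = α_1. Error position i = 1.
  Consistency check: S_2/S_1 = 4·12 = 48 ≡ 9 = α_err ✓ (single-error assumption holds).
Step 4: error magnitude e = S_0/v_1 = S_0·∏_{j≠1}(α_1 − α_j) = 10·4 = 40 ≡ 1 (mod 13).
Step 5: correct position 1: c_1 = r_1 − e = 11 − 1 ≡ 10 (mod 13). Hence c = [10, 11, 6, 4, 5].
  Check: interpolating c through the α_i gives m(x) = 7 + 9·x (degree < 2) with m(α_i) = c_i for every i, so c is indeed a codeword.


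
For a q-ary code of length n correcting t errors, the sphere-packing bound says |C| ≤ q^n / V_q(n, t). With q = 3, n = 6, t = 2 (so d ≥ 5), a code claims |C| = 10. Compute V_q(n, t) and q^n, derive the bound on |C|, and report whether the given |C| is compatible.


V_q(n, t) = 73, q^n = 729, Hamming bound = 9, |C| = 10 > bound (violated).

Step 1: Compute V_q(n, t) = Σ_{j=0}^2 C(n, j) (q−1)^j.
  j = 0: C(6,0)·(2)^0 = 1·1 = 1.
  j = 1: C(6,1)·(2)^1 = 6·2 = 12.
  j = 2: C(6,2)·(2)^2 = 15·4 = 60.
  V_q(n, t) = 1 + 12 + 60 = 73.
Step 2: q^n = 3^6 = 729.
Step 3: Hamming bound ⌊q^n / V_q(n,t)⌋ = ⌊729/73⌋ = 9.
Step 4: Compare |C| = 10 to 9: violated.
The claimed |C| lies above the Hamming bound, so no 3-ary code of length 6 with d ≥ 5 can have 10 codewords.


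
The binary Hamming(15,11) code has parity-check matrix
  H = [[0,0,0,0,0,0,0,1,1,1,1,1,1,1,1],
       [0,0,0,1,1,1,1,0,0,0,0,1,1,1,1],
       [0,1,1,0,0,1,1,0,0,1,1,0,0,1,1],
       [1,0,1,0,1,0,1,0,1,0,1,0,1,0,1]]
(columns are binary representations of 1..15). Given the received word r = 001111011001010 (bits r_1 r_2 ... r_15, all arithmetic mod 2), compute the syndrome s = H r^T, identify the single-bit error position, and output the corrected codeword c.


s = (0, 1, 1, 1)^T, error position = 7, corrected codeword c = 001111111001010

Compute s = H r^T mod 2 one row at a time:
  s_1 = 1 + 1 + 0 + 0 + 1 + 0 + 1 + 0 = 4 ≡ 0 (mod 2).
  s_2 = 1 + 1 + 1 + 0 + 1 + 0 + 1 + 0 = 5 ≡ 1 (mod 2).
  s_3 = 0 + 1 + 1 + 0 + 0 + 0 + 1 + 0 = 3 ≡ 1 (mod 2).
  s_4 = 0 + 1 + 1 + 0 + 1 + 0 + 0 + 0 = 3 ≡ 1 (mod 2).
s = (0, 1, 1, 1)^T — this equals column 7 of H (binary 0111), so error is at position 7.
Correct: flip bit 7 of r = 001111011001010 to get c = 001111111001010.


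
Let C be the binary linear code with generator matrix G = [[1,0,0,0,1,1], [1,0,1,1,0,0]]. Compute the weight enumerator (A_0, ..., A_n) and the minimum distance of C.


Weight distribution: A_0 = 1, A_3 = 2, A_4 = 1. Minimum distance d = 3.

Enumerate all 2^2 = 4 messages m ∈ F_2^2.
For each, compute codeword c = mG in F_2^6, then tally its weight.
  m = 00 → c = 000000, weight = 0.
  m = 10 → c = 100011, weight = 3.
  m = 01 → c = 101100, weight = 3.
  m = 11 → c = 001111, weight = 4.
Tally weights:
  weight 0: 1 codewords.
  weight 3: 2 codewords.
  weight 4: 1 codewords.
Minimum distance d = smallest w > 0 with A_w > 0 = 3.
Sanity: Σ A_w = 4 = 2^2 = 4 ✓.


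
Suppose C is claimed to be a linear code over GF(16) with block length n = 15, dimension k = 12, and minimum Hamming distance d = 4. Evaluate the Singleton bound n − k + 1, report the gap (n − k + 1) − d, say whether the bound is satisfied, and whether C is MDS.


Singleton RHS = n − k + 1 = 4, slack = 0, bound satisfied, MDS.

Singleton bound: d ≤ n − k + 1.
Here n = 15, k = 12, so n − k + 1 = 4.
Given d = 4, check d ≤ 4: YES.
Slack = (n − k + 1) − d = 0.
The code is MDS (slack = 0).
Description: the claimed parameters are [15, 12, 4]_16; such a code would be MDS (meets Singleton bound).


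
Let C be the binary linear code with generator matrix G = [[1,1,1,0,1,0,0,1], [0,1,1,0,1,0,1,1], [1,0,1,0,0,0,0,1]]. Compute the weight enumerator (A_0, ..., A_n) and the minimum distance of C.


Weight distribution: A_0 = 1, A_2 = 2, A_3 = 2, A_4 = 1, A_5 = 2. Minimum distance d = 2.

Enumerate all 2^3 = 8 messages m ∈ F_2^3.
For each, compute codeword c = mG in F_2^8, then tally its weight.
  m = 000 → c = 00000000, weight = 0.
  m = 100 → c = 11101001, weight = 5.
  m = 010 → c = 01101011, weight = 5.
  m = 110 → c = 10000010, weight = 2.
  m = 001 → c = 10100001, weight = 3.
  m = 101 → c = 01001000, weight = 2.
  m = 011 → c = 11001010, weight = 4.
  m = 111 → c = 00100011, weight = 3.
Tally weights:
  weight 0: 1 codewords.
  weight 2: 2 codewords.
  weight 3: 2 codewords.
  weight 4: 1 codewords.
  weight 5: 2 codewords.
Minimum distance d = smallest w > 0 with A_w > 0 = 2.
Sanity: Σ A_w = 8 = 2^3 = 8 ✓.


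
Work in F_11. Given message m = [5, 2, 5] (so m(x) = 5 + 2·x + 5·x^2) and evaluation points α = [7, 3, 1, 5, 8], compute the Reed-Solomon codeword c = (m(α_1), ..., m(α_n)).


c = [0, 1, 1, 8, 0]

Message polynomial: m(x) = 5 + 2·x + 5·x^2 (mod 11).
For each evaluation point α_i, compute m(α_i) mod 11:
  α_1 = 7: Horner steps 5 → 4 → 0, so m(7) = 0.
  α_2 = 3: Horner steps 5 → 6 → 1, so m(3) = 1.
  α_3 = 1: Horner steps 5 → 7 → 1, so m(1) = 1.
  α_4 = 5: Horner steps 5 → 5 → 8, so m(5) = 8.
  α_5 = 8: Horner steps 5 → 9 → 0, so m(8) = 0.
Codeword c = [0, 1, 1, 8, 0] ∈ F_11^5.


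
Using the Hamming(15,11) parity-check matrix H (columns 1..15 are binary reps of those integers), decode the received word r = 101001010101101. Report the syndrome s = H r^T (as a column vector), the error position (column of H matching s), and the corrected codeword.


s = (1, 0, 0, 0)^T, error position = 8, corrected codeword c = 101001000101101

Compute s = H r^T mod 2 one row at a time:
  s_1 = 1 + 0 + 1 + 0 + 1 + 1 + 0 + 1 = 5 ≡ 1 (mod 2).
  s_2 = 0 + 0 + 1 + 0 + 1 + 1 + 0 + 1 = 4 ≡ 0 (mod 2).
  s_3 = 0 + 1 + 1 + 0 + 1 + 0 + 0 + 1 = 4 ≡ 0 (mod 2).
  s_4 = 1 + 1 + 0 + 0 + 0 + 0 + 1 + 1 = 4 ≡ 0 (mod 2).
s = (1, 0, 0, 0)^T — this equals column 8 of H (binary 1000), so error is at position 8.
Correct: flip bit 8 of r = 101001010101101 to get c = 101001000101101.


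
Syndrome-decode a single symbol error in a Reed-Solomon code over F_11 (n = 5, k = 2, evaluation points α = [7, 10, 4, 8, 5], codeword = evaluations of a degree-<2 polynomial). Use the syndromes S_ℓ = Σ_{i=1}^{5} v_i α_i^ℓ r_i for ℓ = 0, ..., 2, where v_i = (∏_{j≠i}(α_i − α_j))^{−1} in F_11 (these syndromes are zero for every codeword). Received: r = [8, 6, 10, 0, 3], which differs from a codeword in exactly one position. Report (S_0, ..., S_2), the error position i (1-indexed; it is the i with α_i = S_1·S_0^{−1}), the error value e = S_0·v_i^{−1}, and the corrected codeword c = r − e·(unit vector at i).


S = (4, 9, 1), error at position 5, error magnitude e = 1, c = [8, 6, 10, 0, 2].

Step 1: column multipliers v_i = (∏_{j≠i}(α_i − α_j))^{−1} mod 11.
  i = 1 (α = 7): (7−10)(7−4)(7−8)(7−5) = (−3)·3·(−1)·2 = 18 ≡ 7, so v_1 = 7^{−1} = 8 (mod 11).
  i = 2 (α = 10): (10−7)(10−4)(10−8)(10−5) = 3·6·2·5 = 180 ≡ 4, so v_2 = 4^{−1} = 3 (mod 11).
  i = 3 (α = 4): (4−7)(4−10)(4−8)(4−5) = (−3)·(−6)·(−4)·(−1) = 72 ≡ 6, so v_3 = 6^{−1} = 2 (mod 11).
  i = 4 (α = 8): (8−7)(8−10)(8−4)(8−5) = 1·(−2)·4·3 = −24 ≡ 9, so v_4 = 9^{−1} = 5 (mod 11).
  i = 5 (α = 5): (5−7)(5−10)(5−4)(5−8) = (−2)·(−5)·1·(−3) = −30 ≡ 3, so v_5 = 3^{−1} = 4 (mod 11).
  v = [8, 3, 2, 5, 4].
Step 2: syndromes of r = [8, 6, 10, 0, 3] (all sums mod 11).
  S_0 = Σ v_i r_i = 8·8 + 3·6 + 2·10 + 5·0 + 4·3 = 114 ≡ 4.
  S_1 = Σ v_i α_i r_i = 8·7·8 + 3·10·6 + 2·4·10 + 5·8·0 + 4·5·3 = 768 ≡ 9.
  α_i^2 mod 11 = [5, 1, 5, 9, 3].
  S_2 = Σ v_i α_i^2 r_i = 8·5·8 + 3·1·6 + 2·5·10 + 5·9·0 + 4·3·3 = 474 ≡ 1.
  S = (4, 9, 1) ≠ 0, so r is not a codeword (an error is present).
Step 3: locate the error. For a single error e at position i, S_ℓ = v_i·e·α_i^ℓ, so α_err = S_1/S_0.
  S_0^{−1} = 4^{−1} = 3 (mod 11), so α_err = 9·3 = 27 ≡ 5 = α_5. Error position i = 5.
  Consistency check: S_2/S_1 = 1·5 = 5 ≡ 5 = α_err ✓ (single-error assumption holds).
Step 4: error magnitude e = S_0/v_5 = S_0·∏_{j≠5}(α_5 − α_j) = 4·3 = 12 ≡ 1 (mod 11).
Step 5: correct position 5: c_5 = r_5 − e = 3 − 1 ≡ 2 (mod 11). Hence c = [8, 6, 10, 0, 2].
  Check: interpolating c through the α_i gives m(x) = 9 + 3·x (degree < 2) with m(α_i) = c_i for every i, so c is indeed a codeword.


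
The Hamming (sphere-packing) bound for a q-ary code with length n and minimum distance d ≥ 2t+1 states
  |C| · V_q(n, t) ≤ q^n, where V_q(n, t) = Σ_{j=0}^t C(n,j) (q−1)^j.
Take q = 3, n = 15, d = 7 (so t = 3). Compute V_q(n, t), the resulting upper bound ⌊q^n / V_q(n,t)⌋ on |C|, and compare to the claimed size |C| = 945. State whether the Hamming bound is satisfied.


V_q(n, t) = 4091, q^n = 14348907, Hamming bound = 3507, |C| = 945 ≤ bound (satisfied).

Step 1: Compute V_q(n, t) = Σ_{j=0}^3 C(n, j) (q−1)^j.
  j = 0: C(15,0)·(2)^0 = 1·1 = 1.
  j = 1: C(15,1)·(2)^1 = 15·2 = 30.
  j = 2: C(15,2)·(2)^2 = 105·4 = 420.
  j = 3: C(15,3)·(2)^3 = 455·8 = 3640.
  V_q(n, t) = 1 + 30 + 420 + 3640 = 4091.
Step 2: q^n = 3^15 = 14348907.
Step 3: Hamming bound ⌊q^n / V_q(n,t)⌋ = ⌊14348907/4091⌋ = 3507.
Step 4: Compare |C| = 945 to 3507: satisfied.
The claimed |C| lies below the Hamming bound.


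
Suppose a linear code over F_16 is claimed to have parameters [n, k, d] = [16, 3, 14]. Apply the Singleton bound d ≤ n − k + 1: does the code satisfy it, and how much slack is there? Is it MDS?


Singleton RHS = n − k + 1 = 14, slack = 0, bound satisfied, MDS.

Singleton bound: d ≤ n − k + 1.
Here n = 16, k = 3, so n − k + 1 = 14.
Given d = 14, check d ≤ 14: YES.
Slack = (n − k + 1) − d = 0.
The code is MDS (slack = 0).
Description: the claimed parameters are [16, 3, 14]_16; such a code would be MDS (meets Singleton bound).


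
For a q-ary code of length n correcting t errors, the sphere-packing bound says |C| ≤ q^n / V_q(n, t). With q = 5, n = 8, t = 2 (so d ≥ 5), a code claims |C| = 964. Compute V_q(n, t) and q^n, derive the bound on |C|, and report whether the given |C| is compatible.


V_q(n, t) = 481, q^n = 390625, Hamming bound = 812, |C| = 964 > bound (violated).

Step 1: Compute V_q(n, t) = Σ_{j=0}^2 C(n, j) (q−1)^j.
  j = 0: C(8,0)·(4)^0 = 1·1 = 1.
  j = 1: C(8,1)·(4)^1 = 8·4 = 32.
  j = 2: C(8,2)·(4)^2 = 28·16 = 448.
  V_q(n, t) = 1 + 32 + 448 = 481.
Step 2: q^n = 5^8 = 390625.
Step 3: Hamming bound ⌊q^n / V_q(n,t)⌋ = ⌊390625/481⌋ = 812.
Step 4: Compare |C| = 964 to 812: violated.
The claimed |C| lies above the Hamming bound, so no 5-ary code of length 8 with d ≥ 5 can have 964 codewords.


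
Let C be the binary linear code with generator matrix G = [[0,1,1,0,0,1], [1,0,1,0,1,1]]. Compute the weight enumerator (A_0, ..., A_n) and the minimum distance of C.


Weight distribution: A_0 = 1, A_3 = 2, A_4 = 1. Minimum distance d = 3.

Enumerate all 2^2 = 4 messages m ∈ F_2^2.
For each, compute codeword c = mG in F_2^6, then tally its weight.
  m = 00 → c = 000000, weight = 0.
  m = 10 → c = 011001, weight = 3.
  m = 01 → c = 101011, weight = 4.
  m = 11 → c = 110010, weight = 3.
Tally weights:
  weight 0: 1 codewords.
  weight 3: 2 codewords.
  weight 4: 1 codewords.
Minimum distance d = smallest w > 0 with A_w > 0 = 3.
Sanity: Σ A_w = 4 = 2^2 = 4 ✓.


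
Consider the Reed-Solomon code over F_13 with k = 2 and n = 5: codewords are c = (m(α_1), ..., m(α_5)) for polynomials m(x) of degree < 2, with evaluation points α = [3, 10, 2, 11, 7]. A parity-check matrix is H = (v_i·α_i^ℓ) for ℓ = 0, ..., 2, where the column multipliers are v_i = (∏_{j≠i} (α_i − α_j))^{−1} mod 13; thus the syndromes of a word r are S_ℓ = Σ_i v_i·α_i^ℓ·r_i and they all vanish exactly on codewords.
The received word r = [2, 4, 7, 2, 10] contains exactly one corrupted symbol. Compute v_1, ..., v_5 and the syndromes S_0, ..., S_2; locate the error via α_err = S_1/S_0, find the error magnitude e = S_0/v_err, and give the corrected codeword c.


S = (1, 3, 9), error at position 1, error magnitude e = 10, c = [5, 4, 7, 2, 10].

Step 1: column multipliers v_i = (∏_{j≠i}(α_i − α_j))^{−1} mod 13.
  i = 1 (α = 3): (3−10)(3−2)(3−11)(3−7) = (−7)·1·(−8)·(−4) = −224 ≡ 10, so v_1 = 10^{−1} = 4 (mod 13).
  i = 2 (α = 10): (10−3)(10−2)(10−11)(10−7) = 7·8·(−1)·3 = −168 ≡ 1, so v_2 = 1^{−1} = 1 (mod 13).
  i = 3 (α = 2): (2−3)(2−10)(2−11)(2−7) = (−1)·(−8)·(−9)·(−5) = 360 ≡ 9, so v_3 = 9^{−1} = 3 (mod 13).
  i = 4 (α = 11): (11−3)(11−10)(11−2)(11−7) = 8·1·9·4 = 288 ≡ 2, so v_4 = 2^{−1} = 7 (mod 13).
  i = 5 (α = 7): (7−3)(7−10)(7−2)(7−11) = 4·(−3)·5·(−4) = 240 ≡ 6, so v_5 = 6^{−1} = 11 (mod 13).
  v = [4, 1, 3, 7, 11].
Step 2: syndromes of r = [2, 4, 7, 2, 10] (all sums mod 13).
  S_0 = Σ v_i r_i = 4·2 + 1·4 + 3·7 + 7·2 + 11·10 = 157 ≡ 1.
  S_1 = Σ v_i α_i r_i = 4·3·2 + 1·10·4 + 3·2·7 + 7·11·2 + 11·7·10 = 1030 ≡ 3.
  α_i^2 mod 13 = [9, 9, 4, 4, 10].
  S_2 = Σ v_i α_i^2 r_i = 4·9·2 + 1·9·4 + 3·4·7 + 7·4·2 + 11·10·10 = 1348 ≡ 9.
  S = (1, 3, 9) ≠ 0, so r is not a codeword (an error is present).
Step 3: locate the error. For a single error e at position i, S_ℓ = v_i·e·α_i^ℓ, so α_err = S_1/S_0.
  S_0^{−1} = 1^{−1} = 1 (mod 13), so α_err = 3·1 = 3 ≡ 3 = α_1. Error position i = 1.
  Consistency check: S_2/S_1 = 9·9 = 81 ≡ 3 = α_err ✓ (single-error assumption holds).
Step 4: error magnitude e = S_0/v_1 = S_0·∏_{j≠1}(α_1 − α_j) = 1·10 = 10 ≡ 10 (mod 13).
Step 5: correct position 1: c_1 = r_1 − e = 2 − 10 ≡ 5 (mod 13). Hence c = [5, 4, 7, 2, 10].
  Check: interpolating c through the α_i gives m(x) = 11 + 11·x (degree < 2) with m(α_i) = c_i for every i, so c is indeed a codeword.


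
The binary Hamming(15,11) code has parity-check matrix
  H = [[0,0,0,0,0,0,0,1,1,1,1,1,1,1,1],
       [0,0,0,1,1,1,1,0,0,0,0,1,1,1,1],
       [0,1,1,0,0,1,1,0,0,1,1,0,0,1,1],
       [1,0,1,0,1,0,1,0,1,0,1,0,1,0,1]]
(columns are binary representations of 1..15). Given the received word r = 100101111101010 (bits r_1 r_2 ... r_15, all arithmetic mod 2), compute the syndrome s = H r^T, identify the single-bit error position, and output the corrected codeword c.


s = (1, 1, 0, 1)^T, error position = 13, corrected codeword c = 100101111101110

Compute s = H r^T mod 2 one row at a time:
  s_1 = 1 + 1 + 1 + 0 + 1 + 0 + 1 + 0 = 5 ≡ 1 (mod 2).
  s_2 = 1 + 0 + 1 + 1 + 1 + 0 + 1 + 0 = 5 ≡ 1 (mod 2).
  s_3 = 0 + 0 + 1 + 1 + 1 + 0 + 1 + 0 = 4 ≡ 0 (mod 2).
  s_4 = 1 + 0 + 0 + 1 + 1 + 0 + 0 + 0 = 3 ≡ 1 (mod 2).
s = (1, 1, 0, 1)^T — this equals column 13 of H (binary 1101), so error is at position 13.
Correct: flip bit 13 of r = 100101111101010 to get c = 100101111101110.


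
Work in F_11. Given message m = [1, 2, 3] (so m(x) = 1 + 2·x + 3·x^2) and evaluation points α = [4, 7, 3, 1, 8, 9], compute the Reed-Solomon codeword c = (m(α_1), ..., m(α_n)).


c = [2, 8, 1, 6, 0, 9]

Message polynomial: m(x) = 1 + 2·x + 3·x^2 (mod 11).
For each evaluation point α_i, compute m(α_i) mod 11:
  α_1 = 4: Horner steps 3 → 3 → 2, so m(4) = 2.
  α_2 = 7: Horner steps 3 → 1 → 8, so m(7) = 8.
  α_3 = 3: Horner steps 3 → 0 → 1, so m(3) = 1.
  α_4 = 1: Horner steps 3 → 5 → 6, so m(1) = 6.
  α_5 = 8: Horner steps 3 → 4 → 0, so m(8) = 0.
  α_6 = 9: Horner steps 3 → 7 → 9, so m(9) = 9.
Codeword c = [2, 8, 1, 6, 0, 9] ∈ F_11^6.


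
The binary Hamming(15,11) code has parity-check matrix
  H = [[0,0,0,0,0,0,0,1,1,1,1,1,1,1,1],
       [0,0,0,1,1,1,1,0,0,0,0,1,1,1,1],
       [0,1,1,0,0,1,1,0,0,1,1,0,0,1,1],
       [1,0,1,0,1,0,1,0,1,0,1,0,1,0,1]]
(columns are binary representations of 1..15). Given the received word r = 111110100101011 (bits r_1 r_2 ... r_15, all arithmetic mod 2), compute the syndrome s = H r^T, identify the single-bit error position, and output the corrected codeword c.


s = (0, 0, 0, 1)^T, error position = 1, corrected codeword c = 011110100101011

Compute s = H r^T mod 2 one row at a time:
  s_1 = 0 + 0 + 1 + 0 + 1 + 0 + 1 + 1 = 4 ≡ 0 (mod 2).
  s_2 = 1 + 1 + 0 + 1 + 1 + 0 + 1 + 1 = 6 ≡ 0 (mod 2).
  s_3 = 1 + 1 + 0 + 1 + 1 + 0 + 1 + 1 = 6 ≡ 0 (mod 2).
  s_4 = 1 + 1 + 1 + 1 + 0 + 0 + 0 + 1 = 5 ≡ 1 (mod 2).
s = (0, 0, 0, 1)^T — this equals column 1 of H (binary 0001), so error is at position 1.
Correct: flip bit 1 of r = 111110100101011 to get c = 011110100101011.


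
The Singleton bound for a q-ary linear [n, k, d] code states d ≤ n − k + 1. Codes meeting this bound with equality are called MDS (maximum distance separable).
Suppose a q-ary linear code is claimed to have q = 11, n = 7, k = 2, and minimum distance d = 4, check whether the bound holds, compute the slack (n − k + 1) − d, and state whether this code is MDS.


Singleton RHS = n − k + 1 = 6, slack = 2, bound satisfied, not MDS.

Singleton bound: d ≤ n − k + 1.
Here n = 7, k = 2, so n − k + 1 = 6.
Given d = 4, check d ≤ 6: YES.
Slack = (n − k + 1) − d = 2.
The code is NOT MDS (slack = 2 > 0).
Description: the claimed parameters are [7, 2, 4]_11; such a code would be non-MDS.


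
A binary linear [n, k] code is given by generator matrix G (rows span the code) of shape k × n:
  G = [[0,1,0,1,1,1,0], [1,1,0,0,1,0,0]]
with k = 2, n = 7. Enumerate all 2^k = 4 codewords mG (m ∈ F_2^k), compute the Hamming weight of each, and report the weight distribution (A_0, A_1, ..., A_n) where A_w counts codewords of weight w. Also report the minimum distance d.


Weight distribution: A_0 = 1, A_3 = 2, A_4 = 1. Minimum distance d = 3.

Enumerate all 2^2 = 4 messages m ∈ F_2^2.
For each, compute codeword c = mG in F_2^7, then tally its weight.
  m = 00 → c = 0000000, weight = 0.
  m = 10 → c = 0101110, weight = 4.
  m = 01 → c = 1100100, weight = 3.
  m = 11 → c = 1001010, weight = 3.
Tally weights:
  weight 0: 1 codewords.
  weight 3: 2 codewords.
  weight 4: 1 codewords.
Minimum distance d = smallest w > 0 with A_w > 0 = 3.
Sanity: Σ A_w = 4 = 2^2 = 4 ✓.


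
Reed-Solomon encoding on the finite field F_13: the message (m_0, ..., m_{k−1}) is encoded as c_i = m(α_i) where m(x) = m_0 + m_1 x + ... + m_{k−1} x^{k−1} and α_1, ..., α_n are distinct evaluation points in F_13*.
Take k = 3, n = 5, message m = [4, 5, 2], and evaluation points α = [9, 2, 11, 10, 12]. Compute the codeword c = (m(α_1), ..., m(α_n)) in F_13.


c = [3, 9, 2, 7, 1]

Message polynomial: m(x) = 4 + 5·x + 2·x^2 (mod 13).
For each evaluation point α_i, compute m(α_i) mod 13:
  α_1 = 9: Horner steps 2 → 10 → 3, so m(9) = 3.
  α_2 = 2: Horner steps 2 → 9 → 9, so m(2) = 9.
  α_3 = 11: Horner steps 2 → 1 → 2, so m(11) = 2.
  α_4 = 10: Horner steps 2 → 12 → 7, so m(10) = 7.
  α_5 = 12: Horner steps 2 → 3 → 1, so m(12) = 1.
Codeword c = [3, 9, 2, 7, 1] ∈ F_13^5.


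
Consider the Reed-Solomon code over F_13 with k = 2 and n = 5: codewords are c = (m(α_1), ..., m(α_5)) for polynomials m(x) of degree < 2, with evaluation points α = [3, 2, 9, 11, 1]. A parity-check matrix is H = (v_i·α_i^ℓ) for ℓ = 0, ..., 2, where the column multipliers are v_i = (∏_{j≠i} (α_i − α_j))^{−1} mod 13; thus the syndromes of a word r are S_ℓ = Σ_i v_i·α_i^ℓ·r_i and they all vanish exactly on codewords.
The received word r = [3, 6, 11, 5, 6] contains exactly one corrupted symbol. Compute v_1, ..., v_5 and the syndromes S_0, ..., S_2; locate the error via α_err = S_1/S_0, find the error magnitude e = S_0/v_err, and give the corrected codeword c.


S = (9, 9, 9), error at position 5, error magnitude e = 10, c = [3, 6, 11, 5, 9].

Step 1: column multipliers v_i = (∏_{j≠i}(α_i − α_j))^{−1} mod 13.
  i = 1 (α = 3): (3−2)(3−9)(3−11)(3−1) = 1·(−6)·(−8)·2 = 96 ≡ 5, so v_1 = 5^{−1} = 8 (mod 13).
  i = 2 (α = 2): (2−3)(2−9)(2−11)(2−1) = (−1)·(−7)·(−9)·1 = −63 ≡ 2, so v_2 = 2^{−1} = 7 (mod 13).
  i = 3 (α = 9): (9−3)(9−2)(9−11)(9−1) = 6·7·(−2)·8 = −672 ≡ 4, so v_3 = 4^{−1} = 10 (mod 13).
  i = 4 (α = 11): (11−3)(11−2)(11−9)(11−1) = 8·9·2·10 = 1440 ≡ 10, so v_4 = 10^{−1} = 4 (mod 13).
  i = 5 (α = 1): (1−3)(1−2)(1−9)(1−11) = (−2)·(−1)·(−8)·(−10) = 160 ≡ 4, so v_5 = 4^{−1} = 10 (mod 13).
  v = [8, 7, 10, 4, 10].
Step 2: syndromes of r = [3, 6, 11, 5, 6] (all sums mod 13).
  S_0 = Σ v_i r_i = 8·3 + 7·6 + 10·11 + 4·5 + 10·6 = 256 ≡ 9.
  S_1 = Σ v_i α_i r_i = 8·3·3 + 7·2·6 + 10·9·11 + 4·11·5 + 10·1·6 = 1426 ≡ 9.
  α_i^2 mod 13 = [9, 4, 3, 4, 1].
  S_2 = Σ v_i α_i^2 r_i = 8·9·3 + 7·4·6 + 10·3·11 + 4·4·5 + 10·1·6 = 854 ≡ 9.
  S = (9, 9, 9) ≠ 0, so r is not a codeword (an error is present).
Step 3: locate the error. For a single error e at position i, S_ℓ = v_i·e·α_i^ℓ, so α_err = S_1/S_0.
  S_0^{−1} = 9^{−1} = 3 (mod 13), so α_err = 9·3 = 27 ≡ 1 = α_5. Error position i = 5.
  Consistency check: S_2/S_1 = 9·3 = 27 ≡ 1 = α_err ✓ (single-error assumption holds).
Step 4: error magnitude e = S_0/v_5 = S_0·∏_{j≠5}(α_5 − α_j) = 9·4 = 36 ≡ 10 (mod 13).
Step 5: correct position 5: c_5 = r_5 − e = 6 − 10 ≡ 9 (mod 13). Hence c = [3, 6, 11, 5, 9].
  Check: interpolating c through the α_i gives m(x) = 12 + 10·x (degree < 2) with m(α_i) = c_i for every i, so c is indeed a codeword.


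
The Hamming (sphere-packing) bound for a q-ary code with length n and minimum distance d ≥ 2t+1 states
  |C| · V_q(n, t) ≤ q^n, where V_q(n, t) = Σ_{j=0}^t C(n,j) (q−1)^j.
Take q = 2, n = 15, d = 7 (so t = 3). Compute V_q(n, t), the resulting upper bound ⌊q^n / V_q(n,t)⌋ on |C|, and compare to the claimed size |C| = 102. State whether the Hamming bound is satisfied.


V_q(n, t) = 576, q^n = 32768, Hamming bound = 56, |C| = 102 > bound (violated).

Step 1: Compute V_q(n, t) = Σ_{j=0}^3 C(n, j) (q−1)^j.
  j = 0: C(15,0)·(1)^0 = 1·1 = 1.
  j = 1: C(15,1)·(1)^1 = 15·1 = 15.
  j = 2: C(15,2)·(1)^2 = 105·1 = 105.
  j = 3: C(15,3)·(1)^3 = 455·1 = 455.
  V_q(n, t) = 1 + 15 + 105 + 455 = 576.
Step 2: q^n = 2^15 = 32768.
Step 3: Hamming bound ⌊q^n / V_q(n,t)⌋ = ⌊32768/576⌋ = 56.
Step 4: Compare |C| = 102 to 56: violated.
The claimed |C| lies above the Hamming bound, so no 2-ary code of length 15 with d ≥ 7 can have 102 codewords.
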